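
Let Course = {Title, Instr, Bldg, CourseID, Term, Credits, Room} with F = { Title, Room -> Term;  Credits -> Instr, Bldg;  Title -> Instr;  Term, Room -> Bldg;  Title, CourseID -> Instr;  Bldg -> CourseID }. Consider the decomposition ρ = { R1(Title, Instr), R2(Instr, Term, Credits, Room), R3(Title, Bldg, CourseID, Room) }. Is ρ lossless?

No

Chase test. Columns are Title, Instr, Bldg, CourseID, Term, Credits, Room; row i has aⱼ where attribute j ∈ Ri, else bᵢⱼ.
Initial tableau (one row per fragment):
  row 1: a1 a2 b13 b14 b15 b16 b17
  row 2: b21 a2 b23 b24 a5 a6 a7
  row 3: a1 b32 a3 a4 b35 b36 a7
Rows 1 and 3 agree on Title; apply Title→Instr and equate their Instr entries.
No row becomes fully distinguished — the join is lossy.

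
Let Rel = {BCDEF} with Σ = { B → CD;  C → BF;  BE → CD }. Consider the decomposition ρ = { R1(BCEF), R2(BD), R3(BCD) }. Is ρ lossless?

Chase test. Columns are BCDEF; row i has aⱼ where attribute j ∈ Ri, else bᵢⱼ.
Initial tableau (one row per fragment):
  row 1: a1 a2 b13 a4 a5
  row 2: a1 b22 a3 b24 b25
  row 3: a1 a2 a3 b34 b35
Rows 1 and 2 agree on B; apply B→CD and equate their CD entries.
Rows 1 and 2 agree on C; apply C→BF and equate their BF entries.
Rows 1 and 3 agree on C; apply C→BF and equate their BF entries.
Row 1 is now all distinguished symbols — the join is lossless.

Yes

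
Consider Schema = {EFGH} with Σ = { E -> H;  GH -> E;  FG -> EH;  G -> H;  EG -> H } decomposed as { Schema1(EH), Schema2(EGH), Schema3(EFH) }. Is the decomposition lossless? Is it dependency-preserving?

Lossless test (chase): applying each FD to every pair of rows produces no changes in the tableau, so no row becomes fully distinguished — the join is lossy.
Dependency preservation: FG → EH is not contained in any single fragment, but the restricted closure of its left-hand side across the fragments still reaches the right-hand side; the remaining FDs each lie inside some fragment. All dependencies are preserved.

lossy but dependency-preserving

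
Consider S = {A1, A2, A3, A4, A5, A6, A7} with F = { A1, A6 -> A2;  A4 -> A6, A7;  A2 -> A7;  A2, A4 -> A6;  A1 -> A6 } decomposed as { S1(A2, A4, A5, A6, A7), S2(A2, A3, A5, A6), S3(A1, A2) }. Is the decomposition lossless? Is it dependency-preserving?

lossy and not dependency-preserving

Lossless test (chase): Rows 1 and 2 agree on A2; apply A2→A7 and equate their A7 entries. Rows 1 and 3 agree on A2; apply A2→A7 and equate their A7 entries. No row becomes fully distinguished — the join is lossy.
Dependency preservation: the restricted closure of {A1} across the fragments never reaches {A6}, so A1 → A6 cannot be enforced without a join — not preserved.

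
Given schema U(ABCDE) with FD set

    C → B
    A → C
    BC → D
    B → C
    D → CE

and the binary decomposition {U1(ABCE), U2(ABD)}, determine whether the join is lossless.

Common attributes: U1 ∩ U2 = {AB}.
Closure of {AB}: A → C applies, adding C; BC → D applies, adding D; D → CE applies, adding E. So (AB)⁺ = {ABCDE}.
This closure contains every attribute of U1, so U1 ∩ U2 → U1. The join is lossless.

Yes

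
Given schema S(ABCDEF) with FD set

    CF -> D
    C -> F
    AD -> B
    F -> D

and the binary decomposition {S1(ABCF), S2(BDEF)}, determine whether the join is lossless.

Common attributes: S1 ∩ S2 = {BF}.
Closure of {BF}: F → D applies, adding D. So (BF)⁺ = {BDF}.
The closure contains neither all of S1 = {ABCF} nor all of S2 = {BDEF}, so the common attributes are not a superkey of either fragment. The join is lossy.

No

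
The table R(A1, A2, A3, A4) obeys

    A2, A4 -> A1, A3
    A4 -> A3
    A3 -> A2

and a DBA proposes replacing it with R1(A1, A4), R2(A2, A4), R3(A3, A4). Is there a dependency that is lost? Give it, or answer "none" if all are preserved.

A3 -> A2

Check A3 → A2: no single fragment contains all of {A2, A3}, and the restricted closure of {A3} across the fragments never reaches {A2}.
A2, A4 → A1, A3 is preserved.
A4 → A3 is preserved.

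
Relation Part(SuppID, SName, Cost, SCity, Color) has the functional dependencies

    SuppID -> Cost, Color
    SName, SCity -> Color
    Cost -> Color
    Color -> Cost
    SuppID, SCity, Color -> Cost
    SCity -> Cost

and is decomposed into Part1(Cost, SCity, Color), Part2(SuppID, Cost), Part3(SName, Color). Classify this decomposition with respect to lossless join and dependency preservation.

lossy but dependency-preserving

Lossless test (chase): Rows 1 and 2 agree on Cost; apply Cost→Color and equate their Color entries. Rows 1 and 3 agree on Color; apply Color→Cost and equate their Cost entries. No row becomes fully distinguished — the join is lossy.
Dependency preservation: SuppID → Cost, Color; SName, SCity → Color; SuppID, SCity, Color → Cost are not contained in any single fragment, but the restricted closure of each left-hand side across the fragments still reaches the right-hand side; the remaining FDs each lie inside some fragment. All dependencies are preserved.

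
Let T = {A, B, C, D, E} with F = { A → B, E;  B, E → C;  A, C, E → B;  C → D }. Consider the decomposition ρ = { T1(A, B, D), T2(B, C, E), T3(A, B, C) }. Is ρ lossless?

No

Chase test. Columns are A, B, C, D, E; row i has aⱼ where attribute j ∈ Ti, else bᵢⱼ.
Initial tableau (one row per fragment):
  row 1: a1 a2 b13 a4 b15
  row 2: b21 a2 a3 b24 a5
  row 3: a1 a2 a3 b34 b35
Rows 1 and 3 agree on A; apply A→B, E and equate their B, E entries.
Rows 1 and 3 agree on B, E; apply B, E→C and equate their C entries.
Rows 1 and 2 agree on C; apply C→D and equate their D entries.
Rows 1 and 3 agree on C; apply C→D and equate their D entries.
No row becomes fully distinguished — the join is lossy.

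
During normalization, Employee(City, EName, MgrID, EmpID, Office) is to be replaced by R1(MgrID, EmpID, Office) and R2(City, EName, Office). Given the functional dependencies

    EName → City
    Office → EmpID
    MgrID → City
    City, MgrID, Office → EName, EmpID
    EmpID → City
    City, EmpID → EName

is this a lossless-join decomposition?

Yes

Common attributes: R1 ∩ R2 = {Office}.
Closure of {Office}: Office → EmpID applies, adding EmpID; EmpID → City applies, adding City; City, EmpID → EName applies, adding EName. So (Office)⁺ = {City, EName, EmpID, Office}.
This closure contains every attribute of R2, so R1 ∩ R2 → R2. The join is lossless.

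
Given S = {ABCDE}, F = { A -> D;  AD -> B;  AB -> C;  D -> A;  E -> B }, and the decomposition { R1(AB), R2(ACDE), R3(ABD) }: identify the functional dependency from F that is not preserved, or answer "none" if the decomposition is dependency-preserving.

E -> B

Check E → B: no single fragment contains all of {BE}, and the restricted closure of {E} across the fragments never reaches {B}.
A → D is preserved.
AD → B is preserved.
AB → C is preserved.
D → A is preserved.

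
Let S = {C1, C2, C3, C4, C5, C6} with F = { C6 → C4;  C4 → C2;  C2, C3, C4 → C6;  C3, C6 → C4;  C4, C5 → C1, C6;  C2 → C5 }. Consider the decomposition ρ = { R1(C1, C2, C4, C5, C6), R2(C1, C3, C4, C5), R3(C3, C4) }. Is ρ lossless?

Chase test. Columns are C1, C2, C3, C4, C5, C6; row i has aⱼ where attribute j ∈ Ri, else bᵢⱼ.
Initial tableau (one row per fragment):
  row 1: a1 a2 b13 a4 a5 a6
  row 2: a1 b22 a3 a4 a5 b26
  row 3: b31 b32 a3 a4 b35 b36
Rows 1 and 2 agree on C4; apply C4→C2 and equate their C2 entries.
Rows 1 and 3 agree on C4; apply C4→C2 and equate their C2 entries.
Rows 2 and 3 agree on C2, C3, C4; apply C2, C3, C4→C6 and equate their C6 entries.
Rows 1 and 2 agree on C4, C5; apply C4, C5→C1, C6 and equate their C1, C6 entries.
Rows 1 and 3 agree on C2; apply C2→C5 and equate their C5 entries.
Rows 1 and 3 agree on C4, C5; apply C4, C5→C1, C6 and equate their C1, C6 entries.
Row 2 is now all distinguished symbols — the join is lossless.

Yes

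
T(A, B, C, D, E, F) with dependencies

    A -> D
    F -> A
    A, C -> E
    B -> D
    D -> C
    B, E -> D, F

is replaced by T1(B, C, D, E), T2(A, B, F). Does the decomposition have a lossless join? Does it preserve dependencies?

lossy and not dependency-preserving

Lossless test: (B)⁺ = {B, C, D}, which is a superkey of neither fragment — lossy.
Dependency preservation: the restricted closure of {A} across the fragments never reaches {D}, so A → D cannot be enforced without a join — not preserved.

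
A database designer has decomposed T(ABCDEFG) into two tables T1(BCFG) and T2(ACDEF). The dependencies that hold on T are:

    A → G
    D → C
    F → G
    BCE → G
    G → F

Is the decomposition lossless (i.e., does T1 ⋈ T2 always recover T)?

Common attributes: T1 ∩ T2 = {CF}.
Closure of {CF}: F → G applies, adding G. So (CF)⁺ = {CFG}.
The closure contains neither all of T1 = {BCFG} nor all of T2 = {ACDEF}, so the common attributes are not a superkey of either fragment. The join is lossy.

No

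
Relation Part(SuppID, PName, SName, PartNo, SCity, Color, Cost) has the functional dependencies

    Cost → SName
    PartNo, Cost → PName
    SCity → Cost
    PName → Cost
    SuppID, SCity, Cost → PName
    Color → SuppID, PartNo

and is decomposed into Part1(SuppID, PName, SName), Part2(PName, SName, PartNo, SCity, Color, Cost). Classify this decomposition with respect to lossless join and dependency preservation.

Lossless test: (PName, SName)⁺ = {PName, SName, Cost}, which is a superkey of neither fragment — lossy.
Dependency preservation: the restricted closure of {SuppID, SCity, Cost} across the fragments never reaches {PName}, so SuppID, SCity, Cost → PName cannot be enforced without a join — not preserved.

lossy and not dependency-preserving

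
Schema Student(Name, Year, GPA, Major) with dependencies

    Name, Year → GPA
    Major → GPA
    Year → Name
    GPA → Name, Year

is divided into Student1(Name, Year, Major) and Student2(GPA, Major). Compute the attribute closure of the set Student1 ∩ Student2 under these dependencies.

Student1 ∩ Student2 = {Major}.
Major → GPA applies, adding GPA
GPA → Name, Year applies, adding Name, Year
Closure: {Name, Year, GPA, Major}.

Name, Year, GPA, Major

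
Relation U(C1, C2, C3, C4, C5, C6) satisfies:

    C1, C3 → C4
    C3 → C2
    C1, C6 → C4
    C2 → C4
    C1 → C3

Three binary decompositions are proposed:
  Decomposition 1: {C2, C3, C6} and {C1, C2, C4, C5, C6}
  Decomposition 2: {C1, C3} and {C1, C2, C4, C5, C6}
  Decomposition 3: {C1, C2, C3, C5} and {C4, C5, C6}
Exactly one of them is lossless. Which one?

Decomposition 2

Decomposition 1: common = {C2, C6}, closure = {C2, C4, C6} → lossy.
Decomposition 2: common = {C1}, closure = {C1, C2, C3, C4} → lossless.
Decomposition 3: common = {C5}, closure = {C5} → lossy.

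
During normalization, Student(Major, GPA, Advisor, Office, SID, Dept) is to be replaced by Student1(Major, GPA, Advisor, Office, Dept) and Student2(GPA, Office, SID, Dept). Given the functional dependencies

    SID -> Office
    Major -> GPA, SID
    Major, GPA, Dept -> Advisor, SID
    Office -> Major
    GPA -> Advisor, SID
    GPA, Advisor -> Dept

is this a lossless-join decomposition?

Common attributes: Student1 ∩ Student2 = {GPA, Office, Dept}.
Closure of {GPA, Office, Dept}: Office → Major applies, adding Major; GPA → Advisor, SID applies, adding Advisor, SID. So (GPA, Office, Dept)⁺ = {Major, GPA, Advisor, Office, SID, Dept}.
This closure contains every attribute of Student1, so Student1 ∩ Student2 → Student1. The join is lossless.

Yes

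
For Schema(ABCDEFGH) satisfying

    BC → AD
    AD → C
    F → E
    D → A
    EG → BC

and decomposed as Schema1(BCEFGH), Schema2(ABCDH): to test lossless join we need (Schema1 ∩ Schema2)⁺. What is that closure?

ABCDH

Schema1 ∩ Schema2 = {BCH}.
BC → AD applies, adding AD
Closure: {ABCDH}.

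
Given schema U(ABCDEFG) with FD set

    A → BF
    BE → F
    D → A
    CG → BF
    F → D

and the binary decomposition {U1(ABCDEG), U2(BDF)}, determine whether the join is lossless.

Yes

Common attributes: U1 ∩ U2 = {BD}.
Closure of {BD}: D → A applies, adding A; A → BF applies, adding F. So (BD)⁺ = {ABDF}.
This closure contains every attribute of U2, so U1 ∩ U2 → U2. The join is lossless.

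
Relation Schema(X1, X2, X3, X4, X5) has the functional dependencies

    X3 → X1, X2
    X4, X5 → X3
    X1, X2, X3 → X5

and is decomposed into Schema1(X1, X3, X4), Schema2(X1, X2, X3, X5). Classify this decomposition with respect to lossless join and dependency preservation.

Lossless test: (X1, X3)⁺ = {X1, X2, X3, X5}, which contains all of one fragment — lossless.
Dependency preservation: the restricted closure of {X4, X5} across the fragments never reaches {X3}, so X4, X5 → X3 cannot be enforced without a join — not preserved.

lossless but not dependency-preserving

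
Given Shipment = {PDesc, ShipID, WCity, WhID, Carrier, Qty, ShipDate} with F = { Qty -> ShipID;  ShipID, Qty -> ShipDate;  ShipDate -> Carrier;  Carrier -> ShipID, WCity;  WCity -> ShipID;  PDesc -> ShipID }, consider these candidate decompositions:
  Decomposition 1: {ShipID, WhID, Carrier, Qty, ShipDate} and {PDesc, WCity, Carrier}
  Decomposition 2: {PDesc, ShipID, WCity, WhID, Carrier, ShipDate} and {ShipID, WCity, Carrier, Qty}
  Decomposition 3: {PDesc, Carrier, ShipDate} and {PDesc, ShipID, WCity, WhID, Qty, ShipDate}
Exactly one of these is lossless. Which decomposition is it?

Decomposition 3

Decomposition 1: common = {Carrier}, closure = {ShipID, WCity, Carrier} → lossy.
Decomposition 2: common = {ShipID, WCity, Carrier}, closure = {ShipID, WCity, Carrier} → lossy.
Decomposition 3: common = {PDesc, ShipDate}, closure = {PDesc, ShipID, WCity, Carrier, ShipDate} → lossless.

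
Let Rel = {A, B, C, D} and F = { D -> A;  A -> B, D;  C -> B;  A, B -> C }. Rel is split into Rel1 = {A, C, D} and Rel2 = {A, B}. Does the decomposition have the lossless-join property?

Common attributes: Rel1 ∩ Rel2 = {A}.
Closure of {A}: A → B, D applies, adding B, D; A, B → C applies, adding C. So (A)⁺ = {A, B, C, D}.
This closure contains every attribute of Rel1, so Rel1 ∩ Rel2 → Rel1. The join is lossless.

Yes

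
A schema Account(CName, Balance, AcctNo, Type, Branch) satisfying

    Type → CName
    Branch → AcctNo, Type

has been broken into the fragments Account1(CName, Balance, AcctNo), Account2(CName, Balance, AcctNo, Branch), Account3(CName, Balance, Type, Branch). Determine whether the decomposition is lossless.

Yes

Chase test. Columns are CName, Balance, AcctNo, Type, Branch; row i has aⱼ where attribute j ∈ Accounti, else bᵢⱼ.
Initial tableau (one row per fragment):
  row 1: a1 a2 a3 b14 b15
  row 2: a1 a2 a3 b24 a5
  row 3: a1 a2 b33 a4 a5
Rows 2 and 3 agree on Branch; apply Branch→AcctNo, Type and equate their AcctNo, Type entries.
Row 2 is now all distinguished symbols — the join is lossless.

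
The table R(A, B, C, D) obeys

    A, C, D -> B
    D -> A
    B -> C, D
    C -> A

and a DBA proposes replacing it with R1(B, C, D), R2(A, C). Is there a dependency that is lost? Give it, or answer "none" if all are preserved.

Check D → A: no single fragment contains all of {A, D}, and the restricted closure of {D} across the fragments never reaches {A}.
A, C, D → B is preserved.
B → C, D is preserved.
C → A is preserved.

D -> A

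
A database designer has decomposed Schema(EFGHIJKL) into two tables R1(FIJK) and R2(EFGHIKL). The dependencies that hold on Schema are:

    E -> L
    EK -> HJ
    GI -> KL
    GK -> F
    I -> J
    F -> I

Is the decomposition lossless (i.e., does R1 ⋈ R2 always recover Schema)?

Yes

Common attributes: R1 ∩ R2 = {FIK}.
Closure of {FIK}: I → J applies, adding J. So (FIK)⁺ = {FIJK}.
This closure contains every attribute of R1, so R1 ∩ R2 → R1. The join is lossless.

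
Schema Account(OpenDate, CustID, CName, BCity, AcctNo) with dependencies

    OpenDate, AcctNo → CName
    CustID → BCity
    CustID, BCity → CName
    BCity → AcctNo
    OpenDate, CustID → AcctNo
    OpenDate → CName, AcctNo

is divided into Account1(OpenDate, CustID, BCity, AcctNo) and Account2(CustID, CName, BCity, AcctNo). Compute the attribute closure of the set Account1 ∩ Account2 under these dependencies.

CustID, CName, BCity, AcctNo

Account1 ∩ Account2 = {CustID, BCity, AcctNo}.
CustID, BCity → CName applies, adding CName
Closure: {CustID, CName, BCity, AcctNo}.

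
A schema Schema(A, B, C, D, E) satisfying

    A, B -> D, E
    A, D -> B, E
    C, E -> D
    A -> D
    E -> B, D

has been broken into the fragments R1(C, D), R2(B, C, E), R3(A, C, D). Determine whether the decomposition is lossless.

Chase test. Columns are A, B, C, D, E; row i has aⱼ where attribute j ∈ Ri, else bᵢⱼ.
Initial tableau (one row per fragment):
  row 1: b11 b12 a3 a4 b15
  row 2: b21 a2 a3 b24 a5
  row 3: a1 b32 a3 a4 b35
No row becomes fully distinguished — the join is lossy.

No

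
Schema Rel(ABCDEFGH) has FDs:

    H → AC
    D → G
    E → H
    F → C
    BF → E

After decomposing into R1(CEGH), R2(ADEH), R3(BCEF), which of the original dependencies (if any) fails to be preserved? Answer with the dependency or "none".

D → G

Check D → G: no single fragment contains all of {DG}, and the restricted closure of {D} across the fragments never reaches {G}.
H → AC is preserved.
E → H is preserved.
F → C is preserved.
BF → E is preserved.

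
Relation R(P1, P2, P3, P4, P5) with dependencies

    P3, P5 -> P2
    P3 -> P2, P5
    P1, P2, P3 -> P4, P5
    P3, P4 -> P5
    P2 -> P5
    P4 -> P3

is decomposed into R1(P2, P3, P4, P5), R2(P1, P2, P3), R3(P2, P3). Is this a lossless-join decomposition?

Chase test. Columns are P1, P2, P3, P4, P5; row i has aⱼ where attribute j ∈ Ri, else bᵢⱼ.
Initial tableau (one row per fragment):
  row 1: b11 a2 a3 a4 a5
  row 2: a1 a2 a3 b24 b25
  row 3: b31 a2 a3 b34 b35
Rows 1 and 2 agree on P3; apply P3→P2, P5 and equate their P2, P5 entries.
Rows 1 and 3 agree on P3; apply P3→P2, P5 and equate their P2, P5 entries.
No row becomes fully distinguished — the join is lossy.

No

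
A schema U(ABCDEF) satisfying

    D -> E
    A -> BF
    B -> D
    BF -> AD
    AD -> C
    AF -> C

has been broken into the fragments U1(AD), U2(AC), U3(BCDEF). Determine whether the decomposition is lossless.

No

Chase test. Columns are ABCDEF; row i has aⱼ where attribute j ∈ Ui, else bᵢⱼ.
Initial tableau (one row per fragment):
  row 1: a1 b12 b13 a4 b15 b16
  row 2: a1 b22 a3 b24 b25 b26
  row 3: b31 a2 a3 a4 a5 a6
Rows 1 and 3 agree on D; apply D→E and equate their E entries.
Rows 1 and 2 agree on A; apply A→BF and equate their BF entries.
Rows 1 and 2 agree on B; apply B→D and equate their D entries.
Rows 1 and 2 agree on AD; apply AD→C and equate their C entries.
Rows 1 and 2 agree on D; apply D→E and equate their E entries.
No row becomes fully distinguished — the join is lossy.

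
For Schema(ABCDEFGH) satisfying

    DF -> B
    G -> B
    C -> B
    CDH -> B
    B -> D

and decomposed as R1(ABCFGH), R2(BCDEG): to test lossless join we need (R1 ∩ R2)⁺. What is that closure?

BCDG

R1 ∩ R2 = {BCG}.
B → D applies, adding D
Closure: {BCDG}.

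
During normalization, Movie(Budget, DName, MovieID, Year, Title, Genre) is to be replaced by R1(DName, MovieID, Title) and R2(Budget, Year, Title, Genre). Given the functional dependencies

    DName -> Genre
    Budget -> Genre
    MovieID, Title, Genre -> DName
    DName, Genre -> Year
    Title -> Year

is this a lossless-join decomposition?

No

Common attributes: R1 ∩ R2 = {Title}.
Closure of {Title}: Title → Year applies, adding Year. So (Title)⁺ = {Year, Title}.
The closure contains neither all of R1 = {DName, MovieID, Title} nor all of R2 = {Budget, Year, Title, Genre}, so the common attributes are not a superkey of either fragment. The join is lossy.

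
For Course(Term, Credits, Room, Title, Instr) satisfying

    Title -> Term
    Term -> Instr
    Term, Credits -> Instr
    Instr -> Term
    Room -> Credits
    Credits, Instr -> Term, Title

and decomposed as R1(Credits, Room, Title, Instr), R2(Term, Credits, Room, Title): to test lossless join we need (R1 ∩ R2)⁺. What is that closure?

R1 ∩ R2 = {Credits, Room, Title}.
Title → Term applies, adding Term
Term → Instr applies, adding Instr
Closure: {Term, Credits, Room, Title, Instr}.

Term, Credits, Room, Title, Instr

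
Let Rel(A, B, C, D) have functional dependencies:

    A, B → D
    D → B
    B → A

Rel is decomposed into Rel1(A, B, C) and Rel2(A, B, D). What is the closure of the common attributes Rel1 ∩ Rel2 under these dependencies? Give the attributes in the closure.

A, B, D

Rel1 ∩ Rel2 = {A, B}.
A, B → D applies, adding D
Closure: {A, B, D}.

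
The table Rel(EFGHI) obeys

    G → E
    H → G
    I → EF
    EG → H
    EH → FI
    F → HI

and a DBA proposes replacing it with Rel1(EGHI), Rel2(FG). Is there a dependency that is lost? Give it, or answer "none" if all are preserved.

none

G → E lies within Rel1.
H → G lies within Rel1.
I → EF: restricted closure across fragments reaches EF.
EG → H lies within Rel1.
EH → FI: restricted closure across fragments reaches FI.
F → HI: restricted closure across fragments reaches HI.
Every dependency is enforceable on the fragments, so the decomposition is dependency-preserving.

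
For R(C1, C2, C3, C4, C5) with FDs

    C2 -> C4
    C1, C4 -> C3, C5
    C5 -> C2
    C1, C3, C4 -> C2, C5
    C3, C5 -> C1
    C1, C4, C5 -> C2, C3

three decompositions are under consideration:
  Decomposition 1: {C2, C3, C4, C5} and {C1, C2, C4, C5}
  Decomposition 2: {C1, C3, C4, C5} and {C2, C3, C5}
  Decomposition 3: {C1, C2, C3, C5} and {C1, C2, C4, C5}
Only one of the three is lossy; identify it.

Decomposition 1: common = {C2, C4, C5}, closure = {C2, C4, C5} → lossy.
Decomposition 2: common = {C3, C5}, closure = {C1, C2, C3, C4, C5} → lossless.
Decomposition 3: common = {C1, C2, C5}, closure = {C1, C2, C3, C4, C5} → lossless.

Decomposition 1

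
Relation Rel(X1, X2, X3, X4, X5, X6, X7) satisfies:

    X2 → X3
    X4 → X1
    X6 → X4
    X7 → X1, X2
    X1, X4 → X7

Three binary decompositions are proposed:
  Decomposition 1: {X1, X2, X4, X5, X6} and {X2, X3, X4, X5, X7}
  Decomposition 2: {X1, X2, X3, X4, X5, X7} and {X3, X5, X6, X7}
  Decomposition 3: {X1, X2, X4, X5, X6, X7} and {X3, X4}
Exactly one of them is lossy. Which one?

Decomposition 2

Decomposition 1: common = {X2, X4, X5}, closure = {X1, X2, X3, X4, X5, X7} → lossless.
Decomposition 2: common = {X3, X5, X7}, closure = {X1, X2, X3, X5, X7} → lossy.
Decomposition 3: common = {X4}, closure = {X1, X2, X3, X4, X7} → lossless.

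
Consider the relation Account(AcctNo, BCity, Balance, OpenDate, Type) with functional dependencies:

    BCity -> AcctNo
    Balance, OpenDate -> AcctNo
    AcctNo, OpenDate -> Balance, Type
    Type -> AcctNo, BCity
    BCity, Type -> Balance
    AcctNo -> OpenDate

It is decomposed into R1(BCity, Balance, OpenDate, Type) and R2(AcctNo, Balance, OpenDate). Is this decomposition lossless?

Common attributes: R1 ∩ R2 = {Balance, OpenDate}.
Closure of {Balance, OpenDate}: Balance, OpenDate → AcctNo applies, adding AcctNo; AcctNo, OpenDate → Balance, Type applies, adding Type; Type → AcctNo, BCity applies, adding BCity. So (Balance, OpenDate)⁺ = {AcctNo, BCity, Balance, OpenDate, Type}.
This closure contains every attribute of R1, so R1 ∩ R2 → R1. The join is lossless.

Yes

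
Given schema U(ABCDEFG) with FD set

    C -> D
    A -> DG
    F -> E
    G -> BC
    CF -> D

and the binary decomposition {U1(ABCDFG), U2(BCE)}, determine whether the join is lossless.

No

Common attributes: U1 ∩ U2 = {BC}.
Closure of {BC}: C → D applies, adding D. So (BC)⁺ = {BCD}.
The closure contains neither all of U1 = {ABCDFG} nor all of U2 = {BCE}, so the common attributes are not a superkey of either fragment. The join is lossy.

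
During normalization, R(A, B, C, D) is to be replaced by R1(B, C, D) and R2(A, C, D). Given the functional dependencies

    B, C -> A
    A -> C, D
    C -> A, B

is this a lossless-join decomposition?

Common attributes: R1 ∩ R2 = {C, D}.
Closure of {C, D}: C → A, B applies, adding A, B. So (C, D)⁺ = {A, B, C, D}.
This closure contains every attribute of R1, so R1 ∩ R2 → R1. The join is lossless.

Yes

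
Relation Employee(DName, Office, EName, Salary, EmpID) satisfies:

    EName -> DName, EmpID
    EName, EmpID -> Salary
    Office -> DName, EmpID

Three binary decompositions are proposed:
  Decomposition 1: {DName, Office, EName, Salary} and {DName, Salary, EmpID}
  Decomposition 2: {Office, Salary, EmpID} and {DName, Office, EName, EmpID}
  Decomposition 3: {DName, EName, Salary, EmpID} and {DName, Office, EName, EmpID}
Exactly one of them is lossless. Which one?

Decomposition 3

Decomposition 1: common = {DName, Salary}, closure = {DName, Salary} → lossy.
Decomposition 2: common = {Office, EmpID}, closure = {DName, Office, EmpID} → lossy.
Decomposition 3: common = {DName, EName, EmpID}, closure = {DName, EName, Salary, EmpID} → lossless.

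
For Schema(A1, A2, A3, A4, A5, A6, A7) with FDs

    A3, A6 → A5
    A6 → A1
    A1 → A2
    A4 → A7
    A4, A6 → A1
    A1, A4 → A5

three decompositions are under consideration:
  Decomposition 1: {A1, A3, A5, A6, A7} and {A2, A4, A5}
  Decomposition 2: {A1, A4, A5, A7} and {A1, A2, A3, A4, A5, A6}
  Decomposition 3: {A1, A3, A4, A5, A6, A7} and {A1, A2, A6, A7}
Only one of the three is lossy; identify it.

Decomposition 1: common = {A5}, closure = {A5} → lossy.
Decomposition 2: common = {A1, A4, A5}, closure = {A1, A2, A4, A5, A7} → lossless.
Decomposition 3: common = {A1, A6, A7}, closure = {A1, A2, A6, A7} → lossless.

Decomposition 1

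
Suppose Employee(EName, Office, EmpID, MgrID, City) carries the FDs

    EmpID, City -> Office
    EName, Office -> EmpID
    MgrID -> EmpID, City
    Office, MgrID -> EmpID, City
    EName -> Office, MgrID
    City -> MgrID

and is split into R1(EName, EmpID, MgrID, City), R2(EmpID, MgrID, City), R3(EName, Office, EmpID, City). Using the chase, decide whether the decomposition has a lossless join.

Chase test. Columns are EName, Office, EmpID, MgrID, City; row i has aⱼ where attribute j ∈ Ri, else bᵢⱼ.
Initial tableau (one row per fragment):
  row 1: a1 b12 a3 a4 a5
  row 2: b21 b22 a3 a4 a5
  row 3: a1 a2 a3 b34 a5
Rows 1 and 2 agree on EmpID, City; apply EmpID, City→Office and equate their Office entries.
Rows 1 and 3 agree on EmpID, City; apply EmpID, City→Office and equate their Office entries.
Rows 1 and 3 agree on EName; apply EName→Office, MgrID and equate their Office, MgrID entries.
Row 1 is now all distinguished symbols — the join is lossless.

Yes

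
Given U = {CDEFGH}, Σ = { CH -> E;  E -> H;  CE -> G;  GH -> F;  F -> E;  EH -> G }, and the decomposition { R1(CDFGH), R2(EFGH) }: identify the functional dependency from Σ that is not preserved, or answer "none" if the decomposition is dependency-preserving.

CH → E: restricted closure across fragments reaches E.
E → H lies within R2.
CE → G: restricted closure across fragments reaches G.
GH → F lies within R1.
F → E lies within R2.
EH → G lies within R2.
Every dependency is enforceable on the fragments, so the decomposition is dependency-preserving.

none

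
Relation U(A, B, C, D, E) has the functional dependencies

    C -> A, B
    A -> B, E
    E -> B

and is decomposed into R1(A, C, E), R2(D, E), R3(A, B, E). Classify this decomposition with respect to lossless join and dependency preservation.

Lossless test (chase): Rows 1 and 3 agree on A; apply A→B, E and equate their B, E entries. Rows 1 and 2 agree on E; apply E→B and equate their B entries. No row becomes fully distinguished — the join is lossy.
Dependency preservation: C → A, B is not contained in any single fragment, but the restricted closure of its left-hand side across the fragments still reaches the right-hand side; the remaining FDs each lie inside some fragment. All dependencies are preserved.

lossy but dependency-preserving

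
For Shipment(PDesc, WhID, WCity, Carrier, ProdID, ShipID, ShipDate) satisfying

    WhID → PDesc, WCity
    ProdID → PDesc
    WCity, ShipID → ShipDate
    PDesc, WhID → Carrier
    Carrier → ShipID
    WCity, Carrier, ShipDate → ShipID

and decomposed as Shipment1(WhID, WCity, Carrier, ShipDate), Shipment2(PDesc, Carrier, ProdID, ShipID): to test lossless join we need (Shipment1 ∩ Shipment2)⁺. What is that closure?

Shipment1 ∩ Shipment2 = {Carrier}.
Carrier → ShipID applies, adding ShipID
Closure: {Carrier, ShipID}.

Carrier, ShipID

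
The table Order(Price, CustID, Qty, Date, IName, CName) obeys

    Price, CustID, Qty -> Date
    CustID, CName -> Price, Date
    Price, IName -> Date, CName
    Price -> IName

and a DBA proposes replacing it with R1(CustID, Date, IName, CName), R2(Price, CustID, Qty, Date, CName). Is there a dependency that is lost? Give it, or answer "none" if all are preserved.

Check Price → IName: no single fragment contains all of {Price, IName}, and the restricted closure of {Price} across the fragments never reaches {IName}.
Price, CustID, Qty → Date is preserved.
CustID, CName → Price, Date is preserved.
Price, IName → Date, CName is preserved.

Price -> IName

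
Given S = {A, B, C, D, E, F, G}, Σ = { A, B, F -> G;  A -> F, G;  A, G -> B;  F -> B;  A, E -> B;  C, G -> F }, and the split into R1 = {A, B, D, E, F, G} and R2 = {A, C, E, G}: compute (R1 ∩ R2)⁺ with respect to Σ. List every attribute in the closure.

R1 ∩ R2 = {A, E, G}.
A → F, G applies, adding F
A, G → B applies, adding B
Closure: {A, B, E, F, G}.

A, B, E, F, G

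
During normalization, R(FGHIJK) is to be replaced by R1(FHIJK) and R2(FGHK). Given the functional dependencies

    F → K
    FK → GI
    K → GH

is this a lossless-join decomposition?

Yes

Common attributes: R1 ∩ R2 = {FHK}.
Closure of {FHK}: FK → GI applies, adding GI. So (FHK)⁺ = {FGHIK}.
This closure contains every attribute of R2, so R1 ∩ R2 → R2. The join is lossless.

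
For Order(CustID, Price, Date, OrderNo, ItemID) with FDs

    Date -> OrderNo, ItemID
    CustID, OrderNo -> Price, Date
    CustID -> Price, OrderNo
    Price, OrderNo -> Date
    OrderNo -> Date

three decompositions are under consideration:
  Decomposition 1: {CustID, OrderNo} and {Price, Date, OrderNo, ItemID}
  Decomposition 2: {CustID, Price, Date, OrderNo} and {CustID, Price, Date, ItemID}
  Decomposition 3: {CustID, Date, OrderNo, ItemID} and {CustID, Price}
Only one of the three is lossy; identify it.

Decomposition 1: common = {OrderNo}, closure = {Date, OrderNo, ItemID} → lossy.
Decomposition 2: common = {CustID, Price, Date}, closure = {CustID, Price, Date, OrderNo, ItemID} → lossless.
Decomposition 3: common = {CustID}, closure = {CustID, Price, Date, OrderNo, ItemID} → lossless.

Decomposition 1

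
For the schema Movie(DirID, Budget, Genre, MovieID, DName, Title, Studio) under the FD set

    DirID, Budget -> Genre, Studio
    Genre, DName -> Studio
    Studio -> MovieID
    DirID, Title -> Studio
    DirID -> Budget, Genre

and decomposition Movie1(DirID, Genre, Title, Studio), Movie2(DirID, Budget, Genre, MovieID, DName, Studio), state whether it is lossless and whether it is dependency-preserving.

Lossless test: (DirID, Genre, Studio)⁺ = {DirID, Budget, Genre, MovieID, Studio}, which is a superkey of neither fragment — lossy.
Dependency preservation: every FD's attributes lie within a single fragment, so each can be enforced locally — preserved.

lossy but dependency-preserving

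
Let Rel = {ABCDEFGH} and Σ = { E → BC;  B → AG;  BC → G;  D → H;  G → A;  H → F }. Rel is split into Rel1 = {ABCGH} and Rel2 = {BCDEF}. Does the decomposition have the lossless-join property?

Common attributes: Rel1 ∩ Rel2 = {BC}.
Closure of {BC}: B → AG applies, adding AG. So (BC)⁺ = {ABCG}.
The closure contains neither all of Rel1 = {ABCGH} nor all of Rel2 = {BCDEF}, so the common attributes are not a superkey of either fragment. The join is lossy.

No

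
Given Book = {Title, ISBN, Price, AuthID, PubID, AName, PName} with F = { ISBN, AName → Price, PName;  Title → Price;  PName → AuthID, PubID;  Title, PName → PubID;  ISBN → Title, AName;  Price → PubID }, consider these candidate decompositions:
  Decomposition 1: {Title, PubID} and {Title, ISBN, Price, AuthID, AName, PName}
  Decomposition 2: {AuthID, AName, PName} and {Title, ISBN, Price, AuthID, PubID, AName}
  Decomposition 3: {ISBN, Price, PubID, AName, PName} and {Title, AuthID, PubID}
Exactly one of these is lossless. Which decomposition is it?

Decomposition 1: common = {Title}, closure = {Title, Price, PubID} → lossless.
Decomposition 2: common = {AuthID, AName}, closure = {AuthID, AName} → lossy.
Decomposition 3: common = {PubID}, closure = {PubID} → lossy.

Decomposition 1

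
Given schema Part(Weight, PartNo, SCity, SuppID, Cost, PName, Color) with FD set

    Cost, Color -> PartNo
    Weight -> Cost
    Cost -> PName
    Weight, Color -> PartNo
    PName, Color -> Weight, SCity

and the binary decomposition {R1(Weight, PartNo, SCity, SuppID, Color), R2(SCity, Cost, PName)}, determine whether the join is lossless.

Common attributes: R1 ∩ R2 = {SCity}.
No dependency enlarges {SCity}, so (SCity)⁺ = {SCity}.
The closure contains neither all of R1 = {Weight, PartNo, SCity, SuppID, Color} nor all of R2 = {SCity, Cost, PName}, so the common attributes are not a superkey of either fragment. The join is lossy.

No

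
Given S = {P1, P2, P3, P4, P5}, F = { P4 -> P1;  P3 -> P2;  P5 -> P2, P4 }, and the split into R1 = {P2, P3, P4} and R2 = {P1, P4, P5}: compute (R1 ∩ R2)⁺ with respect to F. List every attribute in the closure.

R1 ∩ R2 = {P4}.
P4 → P1 applies, adding P1
Closure: {P1, P4}.

P1, P4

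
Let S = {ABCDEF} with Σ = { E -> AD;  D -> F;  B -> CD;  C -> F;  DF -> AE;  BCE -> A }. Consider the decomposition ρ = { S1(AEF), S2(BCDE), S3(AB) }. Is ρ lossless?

Yes

Chase test. Columns are ABCDEF; row i has aⱼ where attribute j ∈ Si, else bᵢⱼ.
Initial tableau (one row per fragment):
  row 1: a1 b12 b13 b14 a5 a6
  row 2: b21 a2 a3 a4 a5 b26
  row 3: a1 a2 b33 b34 b35 b36
Rows 1 and 2 agree on E; apply E→AD and equate their AD entries.
Rows 1 and 2 agree on D; apply D→F and equate their F entries.
Rows 2 and 3 agree on B; apply B→CD and equate their CD entries.
Rows 2 and 3 agree on C; apply C→F and equate their F entries.
Rows 1 and 3 agree on DF; apply DF→AE and equate their AE entries.
Row 2 is now all distinguished symbols — the join is lossless.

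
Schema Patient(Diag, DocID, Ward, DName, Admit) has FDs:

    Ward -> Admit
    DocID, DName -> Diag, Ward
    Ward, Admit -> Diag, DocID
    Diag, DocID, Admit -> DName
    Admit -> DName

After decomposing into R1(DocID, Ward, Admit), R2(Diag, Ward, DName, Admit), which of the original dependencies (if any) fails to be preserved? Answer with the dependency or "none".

Check DocID, DName → Diag, Ward: no single fragment contains all of {Diag, DocID, Ward, DName}, and the restricted closure of {DocID, DName} across the fragments never reaches {Diag, Ward}.
Ward → Admit is preserved.
Ward, Admit → Diag, DocID is preserved.
Diag, DocID, Admit → DName is preserved.
Admit → DName is preserved.

DocID, DName -> Diag, Ward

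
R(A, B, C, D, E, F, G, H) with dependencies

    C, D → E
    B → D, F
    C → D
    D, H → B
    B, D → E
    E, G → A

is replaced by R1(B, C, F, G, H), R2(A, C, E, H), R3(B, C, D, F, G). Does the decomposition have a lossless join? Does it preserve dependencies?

lossy and not dependency-preserving

Lossless test (chase): Rows 1 and 3 agree on B; apply B→D, F and equate their D, F entries. Rows 1 and 2 agree on C; apply C→D and equate their D entries. Rows 1 and 2 agree on D, H; apply D, H→B and equate their B entries. Rows 1 and 2 agree on B, D; apply B, D→E and equate their E entries. Rows 1 and 3 agree on B, D; apply B, D→E and equate their E entries. Rows 1 and 3 agree on E, G; apply E, G→A and equate their A entries. Rows 1 and 2 agree on B; apply B→D, F and equate their D, F entries. No row becomes fully distinguished — the join is lossy.
Dependency preservation: the restricted closure of {D, H} across the fragments never reaches {B}, so D, H → B cannot be enforced without a join — not preserved.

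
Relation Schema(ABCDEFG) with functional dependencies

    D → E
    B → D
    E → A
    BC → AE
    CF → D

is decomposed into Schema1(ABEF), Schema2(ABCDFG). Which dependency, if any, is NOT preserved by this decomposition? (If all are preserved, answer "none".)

D → E

Check D → E: no single fragment contains all of {DE}, and the restricted closure of {D} across the fragments never reaches {E}.
B → D is preserved.
E → A is preserved.
BC → AE is preserved.
CF → D is preserved.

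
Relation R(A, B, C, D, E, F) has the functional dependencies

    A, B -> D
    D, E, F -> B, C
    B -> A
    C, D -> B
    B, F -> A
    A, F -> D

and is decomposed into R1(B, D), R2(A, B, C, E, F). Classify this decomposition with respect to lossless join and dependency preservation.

lossless but not dependency-preserving

Lossless test: (B)⁺ = {A, B, D}, which contains all of one fragment — lossless.
Dependency preservation: the restricted closure of {D, E, F} across the fragments never reaches {B, C}, so D, E, F → B, C cannot be enforced without a join — not preserved.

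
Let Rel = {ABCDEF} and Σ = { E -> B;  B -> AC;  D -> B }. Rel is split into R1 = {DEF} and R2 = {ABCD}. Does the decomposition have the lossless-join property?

Common attributes: R1 ∩ R2 = {D}.
Closure of {D}: D → B applies, adding B; B → AC applies, adding AC. So (D)⁺ = {ABCD}.
This closure contains every attribute of R2, so R1 ∩ R2 → R2. The join is lossless.

Yes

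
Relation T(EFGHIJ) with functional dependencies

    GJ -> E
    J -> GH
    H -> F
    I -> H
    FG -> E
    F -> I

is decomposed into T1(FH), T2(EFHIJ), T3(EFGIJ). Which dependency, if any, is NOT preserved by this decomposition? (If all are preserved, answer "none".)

none

GJ → E lies within T3.
J → GH: restricted closure across fragments reaches GH.
H → F lies within T1.
I → H lies within T2.
FG → E lies within T3.
F → I lies within T2.
Every dependency is enforceable on the fragments, so the decomposition is dependency-preserving.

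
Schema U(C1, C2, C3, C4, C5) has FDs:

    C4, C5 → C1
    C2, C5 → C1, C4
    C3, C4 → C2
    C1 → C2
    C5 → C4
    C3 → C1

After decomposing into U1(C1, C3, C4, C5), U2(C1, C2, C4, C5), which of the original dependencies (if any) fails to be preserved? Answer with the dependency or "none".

C4, C5 → C1 lies within U1.
C2, C5 → C1, C4 lies within U2.
C3, C4 → C2: restricted closure across fragments reaches C2.
C1 → C2 lies within U2.
C5 → C4 lies within U1.
C3 → C1 lies within U1.
Every dependency is enforceable on the fragments, so the decomposition is dependency-preserving.

none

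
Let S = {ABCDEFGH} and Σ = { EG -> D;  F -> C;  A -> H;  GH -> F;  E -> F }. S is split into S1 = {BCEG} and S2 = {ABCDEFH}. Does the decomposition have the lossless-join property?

No

Common attributes: S1 ∩ S2 = {BCE}.
Closure of {BCE}: E → F applies, adding F. So (BCE)⁺ = {BCEF}.
The closure contains neither all of S1 = {BCEG} nor all of S2 = {ABCDEFH}, so the common attributes are not a superkey of either fragment. The join is lossy.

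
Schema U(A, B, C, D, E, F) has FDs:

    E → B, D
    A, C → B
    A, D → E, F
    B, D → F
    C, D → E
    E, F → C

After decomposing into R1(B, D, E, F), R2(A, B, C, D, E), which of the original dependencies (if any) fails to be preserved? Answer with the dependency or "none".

none

E → B, D lies within R1.
A, C → B lies within R2.
A, D → E, F: restricted closure across fragments reaches E, F.
B, D → F lies within R1.
C, D → E lies within R2.
E, F → C: restricted closure across fragments reaches C.
Every dependency is enforceable on the fragments, so the decomposition is dependency-preserving.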